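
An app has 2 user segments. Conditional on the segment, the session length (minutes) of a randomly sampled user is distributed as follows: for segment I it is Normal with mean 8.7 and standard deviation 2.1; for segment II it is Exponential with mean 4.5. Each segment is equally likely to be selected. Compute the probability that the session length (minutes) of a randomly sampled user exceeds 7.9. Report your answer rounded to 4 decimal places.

Conditional on each segment, P(X > 7.9): I: 0.648381; II: 0.172811.
By total probability, P(X > 7.9) = 0.5·0.648381 + 0.5·0.172811 = 0.410596.

0.4106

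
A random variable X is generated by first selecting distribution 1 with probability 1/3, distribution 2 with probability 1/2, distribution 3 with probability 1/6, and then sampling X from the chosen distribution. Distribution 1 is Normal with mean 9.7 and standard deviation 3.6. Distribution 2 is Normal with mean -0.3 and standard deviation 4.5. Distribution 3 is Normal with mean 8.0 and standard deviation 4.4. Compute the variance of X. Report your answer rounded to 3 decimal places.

40.240

Per component, 1: μ=9.7, E[X²]=107.05; 2: μ=-0.3, E[X²]=20.34; 3: μ=8, E[X²]=83.36.
E[X] = 0.333333·9.7 + 0.5·-0.3 + 0.166667·8 = 4.41667.
E[X²] = 0.333333·107.05 + 0.5·20.34 + 0.166667·83.36 = 59.7467.
Var(X) = E[X²] − (E[X])² = 59.7467 − 19.5069 = 40.2397.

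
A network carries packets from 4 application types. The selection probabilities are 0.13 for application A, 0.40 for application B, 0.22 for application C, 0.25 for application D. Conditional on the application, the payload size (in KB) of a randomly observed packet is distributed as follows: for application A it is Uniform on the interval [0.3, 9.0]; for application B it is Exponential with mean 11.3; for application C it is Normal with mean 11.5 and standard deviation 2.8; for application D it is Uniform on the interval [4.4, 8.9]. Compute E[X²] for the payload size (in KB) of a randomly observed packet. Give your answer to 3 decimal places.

For each component E[X²] = Var + (mean)², giving A: 27.93; B: 255.38; C: 140.09; D: 45.91.
Overall E[X²] = 0.13·27.93 + 0.4·255.38 + 0.22·140.09 + 0.25·45.91 = 148.08.

148.080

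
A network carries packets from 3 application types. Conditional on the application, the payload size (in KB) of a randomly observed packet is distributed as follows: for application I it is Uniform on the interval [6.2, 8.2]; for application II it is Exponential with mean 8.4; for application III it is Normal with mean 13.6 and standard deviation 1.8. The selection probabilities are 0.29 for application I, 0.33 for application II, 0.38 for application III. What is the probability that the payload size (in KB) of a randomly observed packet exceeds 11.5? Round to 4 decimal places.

Conditional on each application, P(X > 11.5): I: 0; II: 0.254349; III: 0.878327.
By total probability, P(X > 11.5) = 0.29·0 + 0.33·0.254349 + 0.38·0.878327 = 0.4177.

0.4177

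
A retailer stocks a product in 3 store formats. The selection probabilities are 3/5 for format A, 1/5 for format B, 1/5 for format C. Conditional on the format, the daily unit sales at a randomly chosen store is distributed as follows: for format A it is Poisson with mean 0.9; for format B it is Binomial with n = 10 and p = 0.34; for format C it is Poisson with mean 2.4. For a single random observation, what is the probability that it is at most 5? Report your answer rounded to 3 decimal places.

Conditional on each format, P(X ≤ 5): A: 0.999657; B: 0.916402; C: 0.964327.
By total probability, P(X ≤ 5) = 0.6·0.999657 + 0.2·0.916402 + 0.2·0.964327 = 0.97594.

0.976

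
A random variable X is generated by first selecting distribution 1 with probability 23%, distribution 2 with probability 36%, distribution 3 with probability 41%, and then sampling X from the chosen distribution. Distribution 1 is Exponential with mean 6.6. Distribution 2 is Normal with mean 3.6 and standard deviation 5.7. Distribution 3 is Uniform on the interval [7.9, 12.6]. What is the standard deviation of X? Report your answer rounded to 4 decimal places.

Per component, 1: μ=6.6, E[X²]=87.12; 2: μ=3.6, E[X²]=45.45; 3: μ=10.25, E[X²]=106.903.
E[X] = 0.23·6.6 + 0.36·3.6 + 0.41·10.25 = 7.0165.
E[X²] = 0.23·87.12 + 0.36·45.45 + 0.41·106.903 = 80.23.
Var(X) = E[X²] − (E[X])² = 80.23 − 49.2313 = 30.9987.
SD(X) = √30.9987 = 5.56765.

5.5676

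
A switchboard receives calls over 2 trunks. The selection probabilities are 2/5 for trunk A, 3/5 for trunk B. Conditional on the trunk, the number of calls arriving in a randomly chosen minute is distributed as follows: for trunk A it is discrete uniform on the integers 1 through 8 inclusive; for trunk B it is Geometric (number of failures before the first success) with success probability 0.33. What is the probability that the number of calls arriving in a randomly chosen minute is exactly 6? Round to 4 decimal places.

Conditional on each trunk, P(X = 6): A: 0.125; B: 0.0298513.
By total probability, P(X = 6) = 0.4·0.125 + 0.6·0.0298513 = 0.0679108.

0.0679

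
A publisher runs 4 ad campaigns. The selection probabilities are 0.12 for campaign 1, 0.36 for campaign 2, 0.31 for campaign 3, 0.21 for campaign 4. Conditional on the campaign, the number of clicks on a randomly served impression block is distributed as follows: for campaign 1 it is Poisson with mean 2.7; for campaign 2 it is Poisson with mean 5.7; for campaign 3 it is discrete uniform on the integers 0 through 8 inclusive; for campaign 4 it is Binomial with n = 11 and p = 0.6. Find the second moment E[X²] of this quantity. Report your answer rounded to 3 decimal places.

For each component E[X²] = Var + (mean)², giving 1: 9.99; 2: 38.19; 3: 22.6667; 4: 46.2.
Overall E[X²] = 0.12·9.99 + 0.36·38.19 + 0.31·22.6667 + 0.21·46.2 = 31.6759.

31.676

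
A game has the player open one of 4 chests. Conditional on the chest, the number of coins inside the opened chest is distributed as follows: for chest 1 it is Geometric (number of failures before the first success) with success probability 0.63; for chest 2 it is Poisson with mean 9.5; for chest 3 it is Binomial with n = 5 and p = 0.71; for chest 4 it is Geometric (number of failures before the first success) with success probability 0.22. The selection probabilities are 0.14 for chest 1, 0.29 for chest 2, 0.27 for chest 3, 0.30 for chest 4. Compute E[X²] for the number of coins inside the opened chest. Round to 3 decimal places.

For each component E[X²] = Var + (mean)², giving 1: 1.27715; 2: 99.75; 3: 13.632; 4: 28.686.
Overall E[X²] = 0.14·1.27715 + 0.29·99.75 + 0.27·13.632 + 0.3·28.686 = 41.3927.

41.393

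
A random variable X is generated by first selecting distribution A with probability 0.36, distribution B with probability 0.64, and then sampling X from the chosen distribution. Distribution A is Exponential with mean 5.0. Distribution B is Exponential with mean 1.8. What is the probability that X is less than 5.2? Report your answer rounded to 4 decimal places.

Conditional on each component, P(X < 5.2): A: 0.646545; B: 0.944362.
By total probability, P(X < 5.2) = 0.36·0.646545 + 0.64·0.944362 = 0.837148.

0.8371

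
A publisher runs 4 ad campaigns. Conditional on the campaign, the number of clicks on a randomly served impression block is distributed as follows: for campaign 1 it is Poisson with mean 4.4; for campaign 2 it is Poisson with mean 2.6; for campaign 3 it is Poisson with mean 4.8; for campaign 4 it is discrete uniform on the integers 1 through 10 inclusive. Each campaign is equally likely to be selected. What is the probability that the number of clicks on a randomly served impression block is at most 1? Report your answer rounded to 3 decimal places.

Conditional on each campaign, P(X ≤ 1): 1: 0.0662976; 2: 0.267385; 3: 0.0477325; 4: 0.1.
By total probability, P(X ≤ 1) = 0.25·0.0662976 + 0.25·0.267385 + 0.25·0.0477325 + 0.25·0.1 = 0.120354.

0.120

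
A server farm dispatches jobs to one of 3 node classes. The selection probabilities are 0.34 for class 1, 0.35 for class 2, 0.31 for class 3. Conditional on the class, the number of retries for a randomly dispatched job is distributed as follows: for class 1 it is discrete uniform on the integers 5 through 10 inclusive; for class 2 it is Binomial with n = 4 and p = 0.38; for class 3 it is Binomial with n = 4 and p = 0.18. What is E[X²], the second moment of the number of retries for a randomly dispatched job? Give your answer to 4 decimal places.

21.5989

For each component E[X²] = Var + (mean)², giving 1: 59.1667; 2: 3.2528; 3: 1.1088.
Overall E[X²] = 0.34·59.1667 + 0.35·3.2528 + 0.31·1.1088 = 21.5989.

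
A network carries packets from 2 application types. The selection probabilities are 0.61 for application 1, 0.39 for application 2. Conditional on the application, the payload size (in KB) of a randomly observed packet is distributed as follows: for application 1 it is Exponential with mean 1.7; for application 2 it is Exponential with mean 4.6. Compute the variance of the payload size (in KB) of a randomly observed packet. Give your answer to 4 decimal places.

12.0160

Per component, 1: μ=1.7, E[X²]=5.78; 2: μ=4.6, E[X²]=42.32.
E[X] = 0.61·1.7 + 0.39·4.6 = 2.831.
E[X²] = 0.61·5.78 + 0.39·42.32 = 20.0306.
Var(X) = E[X²] − (E[X])² = 20.0306 − 8.01456 = 12.016.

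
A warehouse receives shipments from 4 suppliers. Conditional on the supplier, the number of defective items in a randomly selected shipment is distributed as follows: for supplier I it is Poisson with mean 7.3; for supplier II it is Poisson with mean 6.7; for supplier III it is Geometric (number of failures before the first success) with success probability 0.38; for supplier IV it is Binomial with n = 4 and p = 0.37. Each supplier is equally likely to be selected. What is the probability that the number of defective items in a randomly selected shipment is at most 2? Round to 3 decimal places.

Conditional on each supplier, P(X ≤ 2): I: 0.0236067; II: 0.0371058; III: 0.761672; IV: 0.853613.
By total probability, P(X ≤ 2) = 0.25·0.0236067 + 0.25·0.0371058 + 0.25·0.761672 + 0.25·0.853613 = 0.418999.

0.419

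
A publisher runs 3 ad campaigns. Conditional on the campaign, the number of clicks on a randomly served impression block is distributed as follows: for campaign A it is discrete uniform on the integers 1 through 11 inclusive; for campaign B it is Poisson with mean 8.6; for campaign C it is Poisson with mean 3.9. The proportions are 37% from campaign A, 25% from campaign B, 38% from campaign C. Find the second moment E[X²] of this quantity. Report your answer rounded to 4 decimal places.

For each component E[X²] = Var + (mean)², giving A: 46; B: 82.56; C: 19.11.
Overall E[X²] = 0.37·46 + 0.25·82.56 + 0.38·19.11 = 44.9218.

44.9218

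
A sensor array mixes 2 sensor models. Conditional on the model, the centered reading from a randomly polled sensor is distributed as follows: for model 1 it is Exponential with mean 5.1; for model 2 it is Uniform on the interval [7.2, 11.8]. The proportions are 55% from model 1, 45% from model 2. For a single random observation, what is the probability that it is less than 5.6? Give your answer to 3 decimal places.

Conditional on each model, P(X < 5.6): 1: 0.666476; 2: 0.
By total probability, P(X < 5.6) = 0.55·0.666476 + 0.45·0 = 0.366562.

0.367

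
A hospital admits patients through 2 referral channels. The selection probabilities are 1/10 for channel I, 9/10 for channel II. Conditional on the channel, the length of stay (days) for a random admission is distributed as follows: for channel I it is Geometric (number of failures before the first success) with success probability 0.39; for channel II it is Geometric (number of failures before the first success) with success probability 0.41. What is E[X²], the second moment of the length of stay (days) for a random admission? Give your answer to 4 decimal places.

5.6682

For each component E[X²] = Var + (mean)², giving I: 6.45694; II: 5.58061.
Overall E[X²] = 0.1·6.45694 + 0.9·5.58061 = 5.66824.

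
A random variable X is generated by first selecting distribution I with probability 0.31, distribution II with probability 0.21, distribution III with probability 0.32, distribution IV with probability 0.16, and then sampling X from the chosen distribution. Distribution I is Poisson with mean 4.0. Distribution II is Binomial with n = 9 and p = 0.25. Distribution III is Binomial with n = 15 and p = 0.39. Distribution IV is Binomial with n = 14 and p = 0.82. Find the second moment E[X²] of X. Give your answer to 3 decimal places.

41.128

For each component E[X²] = Var + (mean)², giving I: 20; II: 6.75; III: 37.791; IV: 133.857.
Overall E[X²] = 0.31·20 + 0.21·6.75 + 0.32·37.791 + 0.16·133.857 = 41.1277.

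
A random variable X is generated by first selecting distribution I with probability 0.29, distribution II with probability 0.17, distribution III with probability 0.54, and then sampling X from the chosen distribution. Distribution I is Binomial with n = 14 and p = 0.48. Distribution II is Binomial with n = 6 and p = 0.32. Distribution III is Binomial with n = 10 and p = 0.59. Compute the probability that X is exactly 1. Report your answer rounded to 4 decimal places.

Conditional on each component, P(X = 1): I: 0.00136588; II: 0.279155; III: 0.00193155.
By total probability, P(X = 1) = 0.29·0.00136588 + 0.17·0.279155 + 0.54·0.00193155 = 0.0488955.

0.0489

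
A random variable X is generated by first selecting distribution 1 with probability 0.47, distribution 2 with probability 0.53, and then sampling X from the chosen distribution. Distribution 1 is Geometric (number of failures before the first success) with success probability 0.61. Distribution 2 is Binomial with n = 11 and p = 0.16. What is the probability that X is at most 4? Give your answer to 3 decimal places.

0.985

Conditional on each component, P(X ≤ 4): 1: 0.990978; 2: 0.979254.
By total probability, P(X ≤ 4) = 0.47·0.990978 + 0.53·0.979254 = 0.984764.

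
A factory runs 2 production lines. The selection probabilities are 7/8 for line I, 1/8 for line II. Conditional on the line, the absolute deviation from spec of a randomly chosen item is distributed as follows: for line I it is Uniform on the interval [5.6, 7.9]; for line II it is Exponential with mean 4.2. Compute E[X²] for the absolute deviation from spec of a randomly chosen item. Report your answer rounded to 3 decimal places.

For each component E[X²] = Var + (mean)², giving I: 46.0033; II: 35.28.
Overall E[X²] = 0.875·46.0033 + 0.125·35.28 = 44.6629.

44.663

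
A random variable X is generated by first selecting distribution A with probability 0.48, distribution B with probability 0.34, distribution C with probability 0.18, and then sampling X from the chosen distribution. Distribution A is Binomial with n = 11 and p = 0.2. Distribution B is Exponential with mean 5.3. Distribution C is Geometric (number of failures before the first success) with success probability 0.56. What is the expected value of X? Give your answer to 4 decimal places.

Component means — A: 2.2; B: 5.3; C: 0.785714.
E[X] = 0.48·2.2 + 0.34·5.3 + 0.18·0.785714 = 2.99943.

2.9994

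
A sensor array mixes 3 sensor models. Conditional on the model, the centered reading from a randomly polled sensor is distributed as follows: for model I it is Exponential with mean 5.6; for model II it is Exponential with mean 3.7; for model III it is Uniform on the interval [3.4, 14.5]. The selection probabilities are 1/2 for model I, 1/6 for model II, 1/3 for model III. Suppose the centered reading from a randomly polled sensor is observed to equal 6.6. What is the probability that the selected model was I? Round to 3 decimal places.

Likelihoods f(6.6 | ·): I: 0.0549496; II: 0.0454057; III: 0.0900901.
Posterior ∝ prior × likelihood. Numerator for I: 0.5·0.0549496 = 0.0274748.
Normalizing constant: 0.5·0.0549496 + 0.166667·0.0454057 + 0.333333·0.0900901 = 0.0650725.
P(I | observation) = 0.0274748 / 0.0650725 = 0.422219.

0.422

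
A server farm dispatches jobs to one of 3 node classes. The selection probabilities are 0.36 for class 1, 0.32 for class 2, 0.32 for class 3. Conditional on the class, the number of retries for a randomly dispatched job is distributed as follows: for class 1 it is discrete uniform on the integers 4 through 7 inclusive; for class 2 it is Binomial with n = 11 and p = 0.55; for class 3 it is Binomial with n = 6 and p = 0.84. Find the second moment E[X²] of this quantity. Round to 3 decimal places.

For each component E[X²] = Var + (mean)², giving 1: 31.5; 2: 39.325; 3: 26.208.
Overall E[X²] = 0.36·31.5 + 0.32·39.325 + 0.32·26.208 = 32.3106.

32.311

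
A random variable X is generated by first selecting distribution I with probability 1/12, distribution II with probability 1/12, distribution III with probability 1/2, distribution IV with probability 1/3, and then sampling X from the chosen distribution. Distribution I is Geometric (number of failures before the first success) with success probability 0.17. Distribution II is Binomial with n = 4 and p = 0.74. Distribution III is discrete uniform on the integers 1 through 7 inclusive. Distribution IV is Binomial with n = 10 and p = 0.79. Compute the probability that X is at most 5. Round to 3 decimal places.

Conditional on each component, P(X ≤ 5): I: 0.67306; II: 1; III: 0.714286; IV: 0.0398624.
By total probability, P(X ≤ 5) = 0.0833333·0.67306 + 0.0833333·1 + 0.5·0.714286 + 0.333333·0.0398624 = 0.509852.

0.510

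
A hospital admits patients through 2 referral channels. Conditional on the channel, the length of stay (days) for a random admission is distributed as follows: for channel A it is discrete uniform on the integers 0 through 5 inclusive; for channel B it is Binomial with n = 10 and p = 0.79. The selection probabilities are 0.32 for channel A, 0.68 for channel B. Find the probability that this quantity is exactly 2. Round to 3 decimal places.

Conditional on each channel, P(X = 2): A: 0.166667; B: 0.000106224.
By total probability, P(X = 2) = 0.32·0.166667 + 0.68·0.000106224 = 0.0534056.

0.053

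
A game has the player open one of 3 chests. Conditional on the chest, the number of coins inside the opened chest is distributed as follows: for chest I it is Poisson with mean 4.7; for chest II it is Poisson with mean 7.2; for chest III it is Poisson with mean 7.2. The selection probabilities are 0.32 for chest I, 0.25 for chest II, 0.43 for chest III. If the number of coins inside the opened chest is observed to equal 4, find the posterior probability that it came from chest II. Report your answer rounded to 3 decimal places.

Likelihoods P(X=4 | ·): I: 0.184925; II: 0.0835985; III: 0.0835985.
Posterior ∝ prior × likelihood. Numerator for II: 0.25·0.0835985 = 0.0208996.
Normalizing constant: 0.32·0.184925 + 0.25·0.0835985 + 0.43·0.0835985 = 0.116023.
P(II | observation) = 0.0208996 / 0.116023 = 0.180133.

0.180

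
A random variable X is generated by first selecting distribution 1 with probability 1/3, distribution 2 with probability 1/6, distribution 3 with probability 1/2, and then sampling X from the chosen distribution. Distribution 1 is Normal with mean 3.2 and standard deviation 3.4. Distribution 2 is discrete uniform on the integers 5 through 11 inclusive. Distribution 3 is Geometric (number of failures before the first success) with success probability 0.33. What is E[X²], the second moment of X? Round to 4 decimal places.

For each component E[X²] = Var + (mean)², giving 1: 21.8; 2: 68; 3: 10.2746.
Overall E[X²] = 0.333333·21.8 + 0.166667·68 + 0.5·10.2746 = 23.7373.

23.7373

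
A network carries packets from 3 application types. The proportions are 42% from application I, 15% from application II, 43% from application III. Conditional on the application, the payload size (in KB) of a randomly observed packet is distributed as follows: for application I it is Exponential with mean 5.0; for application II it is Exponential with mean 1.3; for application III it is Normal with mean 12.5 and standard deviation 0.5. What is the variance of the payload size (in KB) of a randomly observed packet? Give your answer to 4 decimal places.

29.9731

Per component, I: μ=5, E[X²]=50; II: μ=1.3, E[X²]=3.38; III: μ=12.5, E[X²]=156.5.
E[X] = 0.42·5 + 0.15·1.3 + 0.43·12.5 = 7.67.
E[X²] = 0.42·50 + 0.15·3.38 + 0.43·156.5 = 88.802.
Var(X) = E[X²] − (E[X])² = 88.802 − 58.8289 = 29.9731.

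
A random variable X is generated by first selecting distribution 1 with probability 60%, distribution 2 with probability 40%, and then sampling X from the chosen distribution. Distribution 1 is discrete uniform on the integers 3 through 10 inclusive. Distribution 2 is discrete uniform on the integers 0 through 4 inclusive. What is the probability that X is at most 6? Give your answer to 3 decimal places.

0.700

Conditional on each component, P(X ≤ 6): 1: 0.5; 2: 1.
By total probability, P(X ≤ 6) = 0.6·0.5 + 0.4·1 = 0.7.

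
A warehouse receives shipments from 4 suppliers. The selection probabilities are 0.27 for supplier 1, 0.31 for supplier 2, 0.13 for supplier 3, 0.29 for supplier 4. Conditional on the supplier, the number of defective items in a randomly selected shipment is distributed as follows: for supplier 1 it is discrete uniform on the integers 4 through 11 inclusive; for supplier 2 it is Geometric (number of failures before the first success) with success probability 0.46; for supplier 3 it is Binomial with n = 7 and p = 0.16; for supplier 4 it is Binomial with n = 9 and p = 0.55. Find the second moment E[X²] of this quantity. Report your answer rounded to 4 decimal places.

For each component E[X²] = Var + (mean)², giving 1: 61.5; 2: 3.93006; 3: 2.1952; 4: 26.73.
Overall E[X²] = 0.27·61.5 + 0.31·3.93006 + 0.13·2.1952 + 0.29·26.73 = 25.8604.

25.8604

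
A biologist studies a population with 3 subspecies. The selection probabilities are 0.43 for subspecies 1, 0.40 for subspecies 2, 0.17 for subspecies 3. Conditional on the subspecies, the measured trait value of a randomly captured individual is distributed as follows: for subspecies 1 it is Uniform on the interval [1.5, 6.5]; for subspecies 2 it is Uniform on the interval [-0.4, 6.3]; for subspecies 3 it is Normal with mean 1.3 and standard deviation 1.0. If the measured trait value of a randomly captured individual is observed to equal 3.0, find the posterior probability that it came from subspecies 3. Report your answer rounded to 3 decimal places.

0.099

Likelihoods f(3.0 | ·): 1: 0.2; 2: 0.149254; 3: 0.0940491.
Posterior ∝ prior × likelihood. Numerator for 3: 0.17·0.0940491 = 0.0159883.
Normalizing constant: 0.43·0.2 + 0.4·0.149254 + 0.17·0.0940491 = 0.16169.
P(3 | observation) = 0.0159883 / 0.16169 = 0.0988828.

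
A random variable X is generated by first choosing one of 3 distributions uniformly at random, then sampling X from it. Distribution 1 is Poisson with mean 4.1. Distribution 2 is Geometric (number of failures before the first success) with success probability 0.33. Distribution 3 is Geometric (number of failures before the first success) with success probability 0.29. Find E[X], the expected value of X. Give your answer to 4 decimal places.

Component means — 1: 4.1; 2: 2.0303; 3: 2.44828.
E[X] = 0.333333·4.1 + 0.333333·2.0303 + 0.333333·2.44828 = 2.85953.

2.8595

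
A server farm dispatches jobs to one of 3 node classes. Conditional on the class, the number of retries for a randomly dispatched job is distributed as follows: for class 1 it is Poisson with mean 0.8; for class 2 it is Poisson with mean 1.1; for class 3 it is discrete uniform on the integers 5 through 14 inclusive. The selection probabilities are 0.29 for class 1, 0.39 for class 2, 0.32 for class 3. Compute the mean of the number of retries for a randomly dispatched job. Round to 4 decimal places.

3.7010

Component means — 1: 0.8; 2: 1.1; 3: 9.5.
E[X] = 0.29·0.8 + 0.39·1.1 + 0.32·9.5 = 3.701.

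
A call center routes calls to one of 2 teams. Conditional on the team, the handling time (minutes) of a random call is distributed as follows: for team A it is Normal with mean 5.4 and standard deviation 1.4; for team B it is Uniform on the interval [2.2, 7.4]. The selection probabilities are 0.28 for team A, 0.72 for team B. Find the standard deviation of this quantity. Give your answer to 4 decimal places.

1.4979

Per component, A: μ=5.4, E[X²]=31.12; B: μ=4.8, E[X²]=25.2933.
E[X] = 0.28·5.4 + 0.72·4.8 = 4.968.
E[X²] = 0.28·31.12 + 0.72·25.2933 = 26.9248.
Var(X) = E[X²] − (E[X])² = 26.9248 − 24.681 = 2.24378.
SD(X) = √2.24378 = 1.49792.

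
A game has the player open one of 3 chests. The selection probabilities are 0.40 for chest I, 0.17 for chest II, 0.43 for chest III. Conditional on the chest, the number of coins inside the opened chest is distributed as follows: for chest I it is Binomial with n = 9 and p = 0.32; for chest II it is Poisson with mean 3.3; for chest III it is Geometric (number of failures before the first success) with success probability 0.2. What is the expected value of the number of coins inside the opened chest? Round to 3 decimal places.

3.433

Component means — I: 2.88; II: 3.3; III: 4.
E[X] = 0.4·2.88 + 0.17·3.3 + 0.43·4 = 3.433.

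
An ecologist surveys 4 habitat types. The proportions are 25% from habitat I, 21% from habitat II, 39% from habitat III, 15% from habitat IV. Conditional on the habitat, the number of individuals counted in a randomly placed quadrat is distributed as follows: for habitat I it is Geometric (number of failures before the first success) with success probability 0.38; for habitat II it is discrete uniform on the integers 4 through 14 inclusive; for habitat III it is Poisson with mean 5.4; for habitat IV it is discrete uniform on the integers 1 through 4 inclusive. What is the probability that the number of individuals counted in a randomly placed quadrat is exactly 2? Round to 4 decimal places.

0.0997

Conditional on each habitat, P(X = 2): I: 0.146072; II: 0; III: 0.0658518; IV: 0.25.
By total probability, P(X = 2) = 0.25·0.146072 + 0.21·0 + 0.39·0.0658518 + 0.15·0.25 = 0.0997002.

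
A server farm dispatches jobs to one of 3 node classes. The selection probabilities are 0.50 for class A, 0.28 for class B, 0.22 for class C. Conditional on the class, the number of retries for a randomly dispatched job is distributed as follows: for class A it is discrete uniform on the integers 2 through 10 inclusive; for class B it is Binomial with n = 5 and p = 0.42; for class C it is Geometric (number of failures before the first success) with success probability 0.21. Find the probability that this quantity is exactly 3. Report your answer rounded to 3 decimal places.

Conditional on each class, P(X = 3): A: 0.111111; B: 0.249232; C: 0.103538.
By total probability, P(X = 3) = 0.5·0.111111 + 0.28·0.249232 + 0.22·0.103538 = 0.148119.

0.148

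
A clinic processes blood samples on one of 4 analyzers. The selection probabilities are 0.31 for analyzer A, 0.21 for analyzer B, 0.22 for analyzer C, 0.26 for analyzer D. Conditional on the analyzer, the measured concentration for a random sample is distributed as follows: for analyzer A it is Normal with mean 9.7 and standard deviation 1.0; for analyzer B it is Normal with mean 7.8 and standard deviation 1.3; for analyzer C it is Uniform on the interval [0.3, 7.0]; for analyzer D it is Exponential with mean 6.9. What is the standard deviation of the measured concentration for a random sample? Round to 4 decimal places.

4.3213

Per component, A: μ=9.7, E[X²]=95.09; B: μ=7.8, E[X²]=62.53; C: μ=3.65, E[X²]=17.0633; D: μ=6.9, E[X²]=95.22.
E[X] = 0.31·9.7 + 0.21·7.8 + 0.22·3.65 + 0.26·6.9 = 7.242.
E[X²] = 0.31·95.09 + 0.21·62.53 + 0.22·17.0633 + 0.26·95.22 = 71.1203.
Var(X) = E[X²] − (E[X])² = 71.1203 − 52.4466 = 18.6738.
SD(X) = √18.6738 = 4.32132.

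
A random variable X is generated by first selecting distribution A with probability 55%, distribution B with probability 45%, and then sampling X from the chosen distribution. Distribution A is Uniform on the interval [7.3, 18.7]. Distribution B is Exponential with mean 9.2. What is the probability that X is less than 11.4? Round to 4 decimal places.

0.5175

Conditional on each component, P(X < 11.4): A: 0.359649; B: 0.710364.
By total probability, P(X < 11.4) = 0.55·0.359649 + 0.45·0.710364 = 0.517471.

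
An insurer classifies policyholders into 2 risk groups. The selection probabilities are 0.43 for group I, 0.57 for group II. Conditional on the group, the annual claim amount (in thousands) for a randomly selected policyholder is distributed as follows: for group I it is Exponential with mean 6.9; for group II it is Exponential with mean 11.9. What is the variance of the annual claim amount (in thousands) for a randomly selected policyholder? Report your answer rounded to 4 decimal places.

Per component, I: μ=6.9, E[X²]=95.22; II: μ=11.9, E[X²]=283.22.
E[X] = 0.43·6.9 + 0.57·11.9 = 9.75.
E[X²] = 0.43·95.22 + 0.57·283.22 = 202.38.
Var(X) = E[X²] − (E[X])² = 202.38 − 95.0625 = 107.318.

107.3175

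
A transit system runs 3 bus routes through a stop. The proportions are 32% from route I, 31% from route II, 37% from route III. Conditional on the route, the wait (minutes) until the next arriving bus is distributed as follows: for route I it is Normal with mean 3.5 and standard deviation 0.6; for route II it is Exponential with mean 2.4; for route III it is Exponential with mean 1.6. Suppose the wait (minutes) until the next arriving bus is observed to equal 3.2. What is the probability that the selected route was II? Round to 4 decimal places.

Likelihoods f(3.2 | ·): I: 0.586776; II: 0.109832; III: 0.0845846.
Posterior ∝ prior × likelihood. Numerator for II: 0.31·0.109832 = 0.034048.
Normalizing constant: 0.32·0.586776 + 0.31·0.109832 + 0.37·0.0845846 = 0.253112.
P(II | observation) = 0.034048 / 0.253112 = 0.134517.

0.1345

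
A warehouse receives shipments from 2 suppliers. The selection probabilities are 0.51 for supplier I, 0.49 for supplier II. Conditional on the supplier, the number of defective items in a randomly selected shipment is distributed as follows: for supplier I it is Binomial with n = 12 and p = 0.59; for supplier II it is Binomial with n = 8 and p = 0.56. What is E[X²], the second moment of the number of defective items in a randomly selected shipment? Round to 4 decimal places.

37.8453

For each component E[X²] = Var + (mean)², giving I: 53.0292; II: 22.0416.
Overall E[X²] = 0.51·53.0292 + 0.49·22.0416 = 37.8453.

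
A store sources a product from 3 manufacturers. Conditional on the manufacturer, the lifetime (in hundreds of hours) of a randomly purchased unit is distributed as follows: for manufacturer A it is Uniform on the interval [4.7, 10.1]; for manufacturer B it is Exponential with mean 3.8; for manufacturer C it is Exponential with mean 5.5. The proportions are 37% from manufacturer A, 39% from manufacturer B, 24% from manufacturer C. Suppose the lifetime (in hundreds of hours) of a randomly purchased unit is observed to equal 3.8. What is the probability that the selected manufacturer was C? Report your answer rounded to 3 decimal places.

0.367

Likelihoods f(3.8 | ·): A: 0; B: 0.0968104; C: 0.0911128.
Posterior ∝ prior × likelihood. Numerator for C: 0.24·0.0911128 = 0.0218671.
Normalizing constant: 0.37·0 + 0.39·0.0968104 + 0.24·0.0911128 = 0.0596231.
P(C | observation) = 0.0218671 / 0.0596231 = 0.366755.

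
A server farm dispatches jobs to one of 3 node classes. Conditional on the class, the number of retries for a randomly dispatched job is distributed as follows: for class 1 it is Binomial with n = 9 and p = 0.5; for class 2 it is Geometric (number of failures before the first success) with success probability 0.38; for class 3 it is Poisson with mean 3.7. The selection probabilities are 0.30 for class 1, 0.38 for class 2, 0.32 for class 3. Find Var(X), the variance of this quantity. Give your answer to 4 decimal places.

5.0102

Per component, 1: μ=4.5, E[X²]=22.5; 2: μ=1.63158, E[X²]=6.95568; 3: μ=3.7, E[X²]=17.39.
E[X] = 0.3·4.5 + 0.38·1.63158 + 0.32·3.7 = 3.154.
E[X²] = 0.3·22.5 + 0.38·6.95568 + 0.32·17.39 = 14.958.
Var(X) = E[X²] − (E[X])² = 14.958 − 9.94772 = 5.01024.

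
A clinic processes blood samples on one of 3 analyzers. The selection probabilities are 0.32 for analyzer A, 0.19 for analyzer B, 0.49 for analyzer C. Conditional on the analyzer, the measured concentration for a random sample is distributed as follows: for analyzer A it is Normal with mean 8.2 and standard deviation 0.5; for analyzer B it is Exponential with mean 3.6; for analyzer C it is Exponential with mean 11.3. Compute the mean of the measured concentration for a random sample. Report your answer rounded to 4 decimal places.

8.8450

Component means — A: 8.2; B: 3.6; C: 11.3.
E[X] = 0.32·8.2 + 0.19·3.6 + 0.49·11.3 = 8.845.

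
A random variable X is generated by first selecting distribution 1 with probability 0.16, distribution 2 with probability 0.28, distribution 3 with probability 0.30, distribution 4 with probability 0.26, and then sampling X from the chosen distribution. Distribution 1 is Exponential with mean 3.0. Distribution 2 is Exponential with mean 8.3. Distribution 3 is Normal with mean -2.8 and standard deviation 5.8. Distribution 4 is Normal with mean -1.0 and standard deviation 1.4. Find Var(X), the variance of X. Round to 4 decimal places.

Per component, 1: μ=3, E[X²]=18; 2: μ=8.3, E[X²]=137.78; 3: μ=-2.8, E[X²]=41.48; 4: μ=-1, E[X²]=2.96.
E[X] = 0.16·3 + 0.28·8.3 + 0.3·-2.8 + 0.26·-1 = 1.704.
E[X²] = 0.16·18 + 0.28·137.78 + 0.3·41.48 + 0.26·2.96 = 54.672.
Var(X) = E[X²] − (E[X])² = 54.672 − 2.90362 = 51.7684.

51.7684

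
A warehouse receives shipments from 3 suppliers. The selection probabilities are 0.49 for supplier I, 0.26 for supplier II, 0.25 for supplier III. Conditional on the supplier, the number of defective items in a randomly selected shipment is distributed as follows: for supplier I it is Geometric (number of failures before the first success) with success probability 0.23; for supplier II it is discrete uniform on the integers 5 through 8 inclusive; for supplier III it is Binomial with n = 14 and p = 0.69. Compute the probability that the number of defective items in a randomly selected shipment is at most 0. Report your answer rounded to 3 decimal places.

0.113

Conditional on each supplier, P(X ≤ 0): I: 0.23; II: 0; III: 7.56944e-08.
By total probability, P(X ≤ 0) = 0.49·0.23 + 0.26·0 + 0.25·7.56944e-08 = 0.1127.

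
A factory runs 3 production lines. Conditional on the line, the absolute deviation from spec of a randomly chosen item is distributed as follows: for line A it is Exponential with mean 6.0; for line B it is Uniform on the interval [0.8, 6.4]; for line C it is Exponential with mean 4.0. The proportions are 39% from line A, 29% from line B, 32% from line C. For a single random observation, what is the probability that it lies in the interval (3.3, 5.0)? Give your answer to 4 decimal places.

0.1921

Conditional on each line, P(3.3 < X < 5.0): A: 0.142352; B: 0.303571; C: 0.15173.
By total probability, P(3.3 < X < 5.0) = 0.39·0.142352 + 0.29·0.303571 + 0.32·0.15173 = 0.192107.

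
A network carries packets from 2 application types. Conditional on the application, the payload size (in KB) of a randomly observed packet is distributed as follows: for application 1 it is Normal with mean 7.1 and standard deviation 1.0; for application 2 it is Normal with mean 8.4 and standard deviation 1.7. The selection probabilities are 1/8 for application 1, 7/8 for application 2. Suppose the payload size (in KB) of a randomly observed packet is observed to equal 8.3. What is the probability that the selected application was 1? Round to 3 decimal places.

0.106

Likelihoods f(8.3 | ·): 1: 0.194186; 2: 0.234266.
Posterior ∝ prior × likelihood. Numerator for 1: 0.125·0.194186 = 0.0242733.
Normalizing constant: 0.125·0.194186 + 0.875·0.234266 = 0.229256.
P(1 | observation) = 0.0242733 / 0.229256 = 0.105878.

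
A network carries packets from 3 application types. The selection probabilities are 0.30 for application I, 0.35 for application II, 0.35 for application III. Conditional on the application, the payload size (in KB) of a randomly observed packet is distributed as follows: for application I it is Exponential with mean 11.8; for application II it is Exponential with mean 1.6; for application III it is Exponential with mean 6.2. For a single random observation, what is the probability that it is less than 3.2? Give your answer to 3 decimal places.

Conditional on each application, P(X < 3.2): I: 0.237526; II: 0.864665; III: 0.403174.
By total probability, P(X < 3.2) = 0.3·0.237526 + 0.35·0.864665 + 0.35·0.403174 = 0.515001.

0.515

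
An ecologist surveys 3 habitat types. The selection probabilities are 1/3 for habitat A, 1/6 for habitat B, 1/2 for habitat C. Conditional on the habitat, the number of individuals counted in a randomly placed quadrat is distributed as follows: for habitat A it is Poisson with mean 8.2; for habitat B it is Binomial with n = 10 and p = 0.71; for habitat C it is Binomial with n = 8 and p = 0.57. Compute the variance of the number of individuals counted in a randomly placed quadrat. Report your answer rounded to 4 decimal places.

6.8700

Per component, A: μ=8.2, E[X²]=75.44; B: μ=7.1, E[X²]=52.469; C: μ=4.56, E[X²]=22.7544.
E[X] = 0.333333·8.2 + 0.166667·7.1 + 0.5·4.56 = 6.19667.
E[X²] = 0.333333·75.44 + 0.166667·52.469 + 0.5·22.7544 = 45.2687.
Var(X) = E[X²] − (E[X])² = 45.2687 − 38.3987 = 6.87002.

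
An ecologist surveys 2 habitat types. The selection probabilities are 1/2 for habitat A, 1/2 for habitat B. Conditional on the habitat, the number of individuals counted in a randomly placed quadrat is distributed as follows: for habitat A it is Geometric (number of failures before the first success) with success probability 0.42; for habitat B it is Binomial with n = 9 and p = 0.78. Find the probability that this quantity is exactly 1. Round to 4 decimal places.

Conditional on each habitat, P(X = 1): A: 0.2436; B: 3.85229e-05.
By total probability, P(X = 1) = 0.5·0.2436 + 0.5·3.85229e-05 = 0.121819.

0.1218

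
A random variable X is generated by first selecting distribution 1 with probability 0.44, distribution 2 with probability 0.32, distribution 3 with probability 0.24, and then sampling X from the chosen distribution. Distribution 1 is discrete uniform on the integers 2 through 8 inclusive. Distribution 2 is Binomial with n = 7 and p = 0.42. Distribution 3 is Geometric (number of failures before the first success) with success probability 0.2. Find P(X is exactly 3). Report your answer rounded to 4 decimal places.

Conditional on each component, P(X = 3): 1: 0.142857; 2: 0.293446; 3: 0.1024.
By total probability, P(X = 3) = 0.44·0.142857 + 0.32·0.293446 + 0.24·0.1024 = 0.181336.

0.1813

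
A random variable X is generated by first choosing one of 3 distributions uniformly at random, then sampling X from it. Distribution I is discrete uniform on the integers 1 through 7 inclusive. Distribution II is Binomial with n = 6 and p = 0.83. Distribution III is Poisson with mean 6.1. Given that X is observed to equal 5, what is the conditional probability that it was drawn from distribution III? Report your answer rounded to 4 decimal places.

Likelihoods P(X=5 | ·): I: 0.142857; II: 0.401782; III: 0.15786.
Posterior ∝ prior × likelihood. Numerator for III: 0.333333·0.15786 = 0.0526199.
Normalizing constant: 0.333333·0.142857 + 0.333333·0.401782 + 0.333333·0.15786 = 0.234166.
P(III | observation) = 0.0526199 / 0.234166 = 0.224712.

0.2247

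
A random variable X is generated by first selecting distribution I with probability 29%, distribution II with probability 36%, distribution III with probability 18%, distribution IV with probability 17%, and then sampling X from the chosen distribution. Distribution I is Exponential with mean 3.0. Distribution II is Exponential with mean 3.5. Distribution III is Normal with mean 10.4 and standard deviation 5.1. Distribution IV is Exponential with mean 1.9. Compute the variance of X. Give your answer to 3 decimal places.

20.712

Per component, I: μ=3, E[X²]=18; II: μ=3.5, E[X²]=24.5; III: μ=10.4, E[X²]=134.17; IV: μ=1.9, E[X²]=7.22.
E[X] = 0.29·3 + 0.36·3.5 + 0.18·10.4 + 0.17·1.9 = 4.325.
E[X²] = 0.29·18 + 0.36·24.5 + 0.18·134.17 + 0.17·7.22 = 39.418.
Var(X) = E[X²] − (E[X])² = 39.418 − 18.7056 = 20.7124.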